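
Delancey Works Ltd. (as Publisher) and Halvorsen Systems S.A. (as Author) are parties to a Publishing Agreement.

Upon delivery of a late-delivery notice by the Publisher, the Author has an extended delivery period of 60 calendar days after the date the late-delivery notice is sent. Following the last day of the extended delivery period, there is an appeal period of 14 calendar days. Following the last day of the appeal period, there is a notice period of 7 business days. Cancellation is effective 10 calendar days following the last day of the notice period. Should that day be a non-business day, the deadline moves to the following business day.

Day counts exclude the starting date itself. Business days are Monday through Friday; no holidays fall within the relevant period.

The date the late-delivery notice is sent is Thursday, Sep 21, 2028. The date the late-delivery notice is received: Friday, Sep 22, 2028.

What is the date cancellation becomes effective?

Dec 25, 2028

The last day of the extended delivery period: 60 calendar days after Sep 21, 2028 is Nov 20, 2028.
The last day of the appeal period: Nov 20, 2028 + 14 days = Dec 4, 2028.
The last day of the notice period: 7 business days after Monday, Dec 4, 2028, skipping weekends — Dec 5, Dec 6, Dec 7, Dec 8, Dec 11, Dec 12, Dec 13 — lands on Wednesday, Dec 13, 2028.
The date cancellation becomes effective: 10 calendar days after Dec 13, 2028 is Dec 23, 2028. That falls on a Saturday, so it rolls to the next business day, Monday, Dec 25, 2028.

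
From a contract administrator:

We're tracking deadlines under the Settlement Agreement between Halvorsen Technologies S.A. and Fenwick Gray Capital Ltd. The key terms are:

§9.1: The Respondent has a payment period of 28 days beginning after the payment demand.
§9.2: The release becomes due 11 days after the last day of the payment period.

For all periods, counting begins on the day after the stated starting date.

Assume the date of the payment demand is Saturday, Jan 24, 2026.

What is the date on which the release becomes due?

Adding 28 calendar days to Jan 24, 2026 gives Feb 21, 2026, which is the last day of the payment period.
Adding 11 calendar days to Feb 21, 2026 gives Mar 4, 2026, which is the date on which the release becomes due.

Mar 4, 2026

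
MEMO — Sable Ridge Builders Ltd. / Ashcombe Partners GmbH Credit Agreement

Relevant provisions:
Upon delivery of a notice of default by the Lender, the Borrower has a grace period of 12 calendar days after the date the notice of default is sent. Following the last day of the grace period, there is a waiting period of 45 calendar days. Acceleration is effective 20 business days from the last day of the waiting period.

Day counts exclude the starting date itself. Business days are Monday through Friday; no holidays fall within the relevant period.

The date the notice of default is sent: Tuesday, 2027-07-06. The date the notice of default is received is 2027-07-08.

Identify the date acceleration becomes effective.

Adding 12 calendar days to 2027-07-06 gives 2027-07-18, which is the last day of the grace period.
Adding 45 calendar days to 2027-07-18 gives 2027-09-01, which is the last day of the waiting period.
From Wednesday, 2027-09-01, 20 business days (Sep 2, Sep 3, Sep 6, Sep 7, …, Sep 27, Sep 28, Sep 29, skipping weekends) brings us to Wednesday, 2027-09-29, which is the date acceleration becomes effective.

2027-09-29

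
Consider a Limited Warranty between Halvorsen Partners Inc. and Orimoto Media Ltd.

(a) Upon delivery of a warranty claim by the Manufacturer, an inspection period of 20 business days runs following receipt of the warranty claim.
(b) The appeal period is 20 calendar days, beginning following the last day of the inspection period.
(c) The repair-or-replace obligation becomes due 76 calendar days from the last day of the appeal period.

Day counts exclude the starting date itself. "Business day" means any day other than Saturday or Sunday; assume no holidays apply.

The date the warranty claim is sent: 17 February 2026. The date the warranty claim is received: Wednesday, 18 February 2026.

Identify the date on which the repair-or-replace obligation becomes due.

22 June 2026

From Wednesday, 18 February 2026, 20 business days (Feb 19, Feb 20, Feb 23, Feb 24, …, Mar 16, Mar 17, Mar 18, skipping weekends) brings us to Wednesday, 18 March 2026, which is the last day of the inspection period.
Adding 20 calendar days to 18 March 2026 gives 7 April 2026, which is the last day of the appeal period.
Adding 76 calendar days to 7 April 2026 gives 22 June 2026, which is the date on which the repair-or-replace obligation becomes due.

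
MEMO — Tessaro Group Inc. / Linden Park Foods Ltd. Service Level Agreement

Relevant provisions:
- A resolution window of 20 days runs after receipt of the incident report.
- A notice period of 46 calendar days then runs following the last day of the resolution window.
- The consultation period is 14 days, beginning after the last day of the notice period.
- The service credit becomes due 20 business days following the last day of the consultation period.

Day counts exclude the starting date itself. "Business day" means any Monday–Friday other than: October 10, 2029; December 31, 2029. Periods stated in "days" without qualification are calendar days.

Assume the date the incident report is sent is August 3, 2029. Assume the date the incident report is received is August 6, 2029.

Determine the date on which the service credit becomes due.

The last day of the resolution window: August 6, 2029 + 20 days = August 26, 2029.
The last day of the notice period: August 26, 2029 + 46 days = October 11, 2029.
The last day of the consultation period: 14 calendar days after October 11, 2029 is October 25, 2029.
From Thursday, October 25, 2029, 20 business days (Oct 26, Oct 29, Oct 30, Oct 31, …, Nov 20, Nov 21, Nov 22, skipping weekends) brings us to Thursday, November 22, 2029, which is the date on which the service credit becomes due.

November 22, 2029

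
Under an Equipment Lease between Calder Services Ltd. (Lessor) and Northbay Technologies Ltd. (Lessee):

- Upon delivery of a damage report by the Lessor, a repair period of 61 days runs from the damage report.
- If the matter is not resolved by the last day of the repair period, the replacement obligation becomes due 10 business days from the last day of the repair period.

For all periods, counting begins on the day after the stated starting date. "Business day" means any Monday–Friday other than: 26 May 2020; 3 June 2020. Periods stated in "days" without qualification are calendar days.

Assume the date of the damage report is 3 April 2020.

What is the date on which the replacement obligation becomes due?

Adding 61 calendar days to 3 April 2020 gives 3 June 2020, which is the last day of the repair period.
The date on which the replacement obligation becomes due: 10 business days after Wednesday, 3 June 2020, skipping weekends — Jun 4, Jun 5, Jun 8, Jun 9, Jun 10, Jun 11, Jun 12, Jun 15, Jun 16, Jun 17 — lands on Wednesday, 17 June 2020.

17 June 2020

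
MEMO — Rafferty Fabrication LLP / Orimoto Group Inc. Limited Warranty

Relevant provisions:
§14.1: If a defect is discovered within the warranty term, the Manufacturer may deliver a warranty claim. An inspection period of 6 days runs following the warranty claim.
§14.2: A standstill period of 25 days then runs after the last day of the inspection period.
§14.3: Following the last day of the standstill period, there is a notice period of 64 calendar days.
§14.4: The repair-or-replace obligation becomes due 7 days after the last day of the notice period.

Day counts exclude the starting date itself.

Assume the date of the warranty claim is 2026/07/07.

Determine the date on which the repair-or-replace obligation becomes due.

The last day of the inspection period: 2026/07/07 + 6 days = 2026/07/13.
The last day of the standstill period: 25 calendar days after 2026/07/13 is 2026/08/07.
The last day of the notice period: 64 calendar days after 2026/08/07 is 2026/10/10.
The date on which the repair-or-replace obligation becomes due: 2026/10/10 + 7 days = 2026/10/17.

2026/10/17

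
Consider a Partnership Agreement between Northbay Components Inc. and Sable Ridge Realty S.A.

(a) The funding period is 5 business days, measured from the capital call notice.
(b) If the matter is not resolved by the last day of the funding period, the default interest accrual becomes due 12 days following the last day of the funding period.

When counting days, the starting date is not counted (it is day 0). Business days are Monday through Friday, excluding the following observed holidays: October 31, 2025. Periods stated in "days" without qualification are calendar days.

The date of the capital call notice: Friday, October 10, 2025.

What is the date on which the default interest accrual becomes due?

The last day of the funding period: 5 business days after Friday, October 10, 2025, skipping weekends — Oct 13, Oct 14, Oct 15, Oct 16, Oct 17 — lands on Friday, October 17, 2025.
Adding 12 calendar days to October 17, 2025 gives October 29, 2025, which is the date on which the default interest accrual becomes due.

October 29, 2025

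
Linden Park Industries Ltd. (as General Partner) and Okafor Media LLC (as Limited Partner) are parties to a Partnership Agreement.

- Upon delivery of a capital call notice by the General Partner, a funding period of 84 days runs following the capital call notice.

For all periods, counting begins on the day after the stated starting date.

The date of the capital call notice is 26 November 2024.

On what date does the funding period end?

Adding 84 calendar days to 26 November 2024 gives 18 February 2025, which is the last day of the funding period.

18 February 2025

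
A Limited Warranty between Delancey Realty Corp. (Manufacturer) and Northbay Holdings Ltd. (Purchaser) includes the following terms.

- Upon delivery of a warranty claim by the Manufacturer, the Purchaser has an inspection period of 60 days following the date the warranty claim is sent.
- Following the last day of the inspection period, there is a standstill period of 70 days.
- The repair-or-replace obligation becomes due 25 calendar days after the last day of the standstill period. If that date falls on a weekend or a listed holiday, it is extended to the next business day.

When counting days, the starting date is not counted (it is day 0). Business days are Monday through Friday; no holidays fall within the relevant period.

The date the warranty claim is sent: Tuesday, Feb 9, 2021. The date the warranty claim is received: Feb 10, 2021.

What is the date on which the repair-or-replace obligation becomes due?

Jul 14, 2021

The last day of the inspection period: 60 calendar days after Feb 9, 2021 is Apr 10, 2021.
The last day of the standstill period: 70 calendar days after Apr 10, 2021 is Jun 19, 2021.
The date on which the repair-or-replace obligation becomes due: Jun 19, 2021 + 25 days = Jul 14, 2021. Jul 14, 2021 is a Wednesday, so no roll-forward applies.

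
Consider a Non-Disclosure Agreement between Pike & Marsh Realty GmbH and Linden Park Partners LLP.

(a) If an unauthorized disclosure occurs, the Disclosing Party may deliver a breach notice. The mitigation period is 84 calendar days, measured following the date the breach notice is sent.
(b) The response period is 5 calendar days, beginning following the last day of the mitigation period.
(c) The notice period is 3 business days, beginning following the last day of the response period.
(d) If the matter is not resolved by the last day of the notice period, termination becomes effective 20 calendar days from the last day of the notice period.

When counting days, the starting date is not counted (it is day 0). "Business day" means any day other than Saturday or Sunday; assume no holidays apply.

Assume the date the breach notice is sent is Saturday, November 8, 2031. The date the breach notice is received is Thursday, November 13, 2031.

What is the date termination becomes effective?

March 1, 2032

The last day of the mitigation period: November 8, 2031 + 84 days = January 31, 2032.
Adding 5 calendar days to January 31, 2032 gives February 5, 2032, which is the last day of the response period.
From Thursday, February 5, 2032, 3 business days (Feb 6, Feb 9, Feb 10, skipping weekends) brings us to Tuesday, February 10, 2032, which is the last day of the notice period.
Adding 20 calendar days to February 10, 2032 gives March 1, 2032, which is the date termination becomes effective.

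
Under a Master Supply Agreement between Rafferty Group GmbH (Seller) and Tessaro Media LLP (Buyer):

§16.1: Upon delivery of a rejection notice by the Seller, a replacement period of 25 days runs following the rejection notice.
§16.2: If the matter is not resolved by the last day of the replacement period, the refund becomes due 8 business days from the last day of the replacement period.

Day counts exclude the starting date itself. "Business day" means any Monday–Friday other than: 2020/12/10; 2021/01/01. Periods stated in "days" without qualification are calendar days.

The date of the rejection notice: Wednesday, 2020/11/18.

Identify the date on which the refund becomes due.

2020/12/23

The last day of the replacement period: 2020/11/18 + 25 days = 2020/12/13.
From Sunday, 2020/12/13, 8 business days (Dec 14, Dec 15, Dec 16, Dec 17, Dec 18, Dec 21, Dec 22, Dec 23, skipping weekends) brings us to Wednesday, 2020/12/23, which is the date on which the refund becomes due.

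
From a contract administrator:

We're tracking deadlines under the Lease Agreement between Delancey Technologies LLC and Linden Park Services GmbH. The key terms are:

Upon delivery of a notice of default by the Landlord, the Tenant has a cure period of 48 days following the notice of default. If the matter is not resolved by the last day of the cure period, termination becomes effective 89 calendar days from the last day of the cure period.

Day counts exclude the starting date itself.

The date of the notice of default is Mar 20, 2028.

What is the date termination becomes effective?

Adding 48 calendar days to Mar 20, 2028 gives May 7, 2028, which is the last day of the cure period.
The date termination becomes effective: 89 calendar days after May 7, 2028 is Aug 4, 2028.

Aug 4, 2028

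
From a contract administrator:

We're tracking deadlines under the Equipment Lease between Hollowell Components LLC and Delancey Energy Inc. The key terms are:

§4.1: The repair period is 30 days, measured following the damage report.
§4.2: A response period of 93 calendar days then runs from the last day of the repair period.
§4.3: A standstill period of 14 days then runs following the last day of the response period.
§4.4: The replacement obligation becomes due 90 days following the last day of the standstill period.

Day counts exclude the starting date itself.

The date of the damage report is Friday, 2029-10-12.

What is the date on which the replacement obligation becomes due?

2030-05-27

The last day of the repair period: 30 calendar days after 2029-10-12 is 2029-11-11.
The last day of the response period: 2029-11-11 + 93 days = 2030-02-12.
The last day of the standstill period: 14 calendar days after 2030-02-12 is 2030-02-26.
The date on which the replacement obligation becomes due: 90 calendar days after 2030-02-26 is 2030-05-27.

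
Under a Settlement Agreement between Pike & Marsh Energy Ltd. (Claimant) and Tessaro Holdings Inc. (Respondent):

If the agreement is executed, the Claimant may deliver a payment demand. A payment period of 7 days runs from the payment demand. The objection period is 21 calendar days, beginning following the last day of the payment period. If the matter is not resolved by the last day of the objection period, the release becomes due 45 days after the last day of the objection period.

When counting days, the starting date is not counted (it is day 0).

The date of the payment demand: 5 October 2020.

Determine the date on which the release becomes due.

The last day of the payment period: 5 October 2020 + 7 days = 12 October 2020.
The last day of the objection period: 12 October 2020 + 21 days = 2 November 2020.
Adding 45 calendar days to 2 November 2020 gives 17 December 2020, which is the date on which the release becomes due.

17 December 2020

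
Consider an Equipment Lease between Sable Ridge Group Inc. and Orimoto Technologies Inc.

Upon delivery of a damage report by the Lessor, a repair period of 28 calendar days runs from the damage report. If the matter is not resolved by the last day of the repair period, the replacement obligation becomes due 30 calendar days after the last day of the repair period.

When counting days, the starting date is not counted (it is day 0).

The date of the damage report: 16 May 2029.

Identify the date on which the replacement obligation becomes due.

13 July 2029

The last day of the repair period: 16 May 2029 + 28 days = 13 June 2029.
The date on which the replacement obligation becomes due: 30 calendar days after 13 June 2029 is 13 July 2029.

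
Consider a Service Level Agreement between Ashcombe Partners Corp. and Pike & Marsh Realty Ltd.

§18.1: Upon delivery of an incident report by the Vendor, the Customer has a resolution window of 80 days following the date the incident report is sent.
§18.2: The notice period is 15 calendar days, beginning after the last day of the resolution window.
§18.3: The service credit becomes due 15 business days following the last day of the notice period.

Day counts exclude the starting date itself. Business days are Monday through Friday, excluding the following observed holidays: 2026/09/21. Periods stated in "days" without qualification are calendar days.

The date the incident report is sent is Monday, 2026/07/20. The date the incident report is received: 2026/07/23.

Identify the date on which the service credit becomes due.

The last day of the resolution window: 2026/07/20 + 80 days = 2026/10/08.
Adding 15 calendar days to 2026/10/08 gives 2026/10/23, which is the last day of the notice period.
The date on which the service credit becomes due: 15 business days after Friday, 2026/10/23, skipping weekends — Oct 26, Oct 27, Oct 28, Oct 29, …, Nov 11, Nov 12, Nov 13 — lands on Friday, 2026/11/13.

2026/11/13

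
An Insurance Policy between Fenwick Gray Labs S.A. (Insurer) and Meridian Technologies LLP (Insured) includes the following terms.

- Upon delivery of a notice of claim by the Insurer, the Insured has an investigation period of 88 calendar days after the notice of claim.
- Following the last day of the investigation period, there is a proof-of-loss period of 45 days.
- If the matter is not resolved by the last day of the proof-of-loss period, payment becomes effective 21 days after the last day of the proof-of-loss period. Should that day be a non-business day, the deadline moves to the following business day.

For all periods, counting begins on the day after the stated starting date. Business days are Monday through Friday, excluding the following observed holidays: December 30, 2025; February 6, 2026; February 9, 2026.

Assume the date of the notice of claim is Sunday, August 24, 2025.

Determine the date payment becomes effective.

The last day of the investigation period: August 24, 2025 + 88 days = November 20, 2025.
The last day of the proof-of-loss period: November 20, 2025 + 45 days = January 4, 2026.
The date payment becomes effective: 21 calendar days after January 4, 2026 is January 25, 2026. That falls on a Sunday, so it rolls to the next business day, Monday, January 26, 2026.

January 26, 2026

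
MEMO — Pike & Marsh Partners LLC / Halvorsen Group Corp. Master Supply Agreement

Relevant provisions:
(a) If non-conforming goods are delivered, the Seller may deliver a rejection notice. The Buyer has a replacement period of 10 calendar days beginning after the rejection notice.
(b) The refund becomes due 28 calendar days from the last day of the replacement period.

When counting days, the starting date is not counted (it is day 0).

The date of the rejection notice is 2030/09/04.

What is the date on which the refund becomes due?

2030/10/12

Adding 10 calendar days to 2030/09/04 gives 2030/09/14, which is the last day of the replacement period.
The date on which the refund becomes due: 2030/09/14 + 28 days = 2030/10/12.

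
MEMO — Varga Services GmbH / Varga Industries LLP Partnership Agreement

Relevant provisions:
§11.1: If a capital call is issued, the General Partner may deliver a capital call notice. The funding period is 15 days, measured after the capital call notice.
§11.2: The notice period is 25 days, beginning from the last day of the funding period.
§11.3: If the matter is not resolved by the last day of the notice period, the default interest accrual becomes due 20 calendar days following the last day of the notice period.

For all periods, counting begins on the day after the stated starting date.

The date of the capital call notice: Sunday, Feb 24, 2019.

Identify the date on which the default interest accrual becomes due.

The last day of the funding period: Feb 24, 2019 + 15 days = Mar 11, 2019.
The last day of the notice period: 25 calendar days after Mar 11, 2019 is Apr 5, 2019.
The date on which the default interest accrual becomes due: 20 calendar days after Apr 5, 2019 is Apr 25, 2019.

Apr 25, 2019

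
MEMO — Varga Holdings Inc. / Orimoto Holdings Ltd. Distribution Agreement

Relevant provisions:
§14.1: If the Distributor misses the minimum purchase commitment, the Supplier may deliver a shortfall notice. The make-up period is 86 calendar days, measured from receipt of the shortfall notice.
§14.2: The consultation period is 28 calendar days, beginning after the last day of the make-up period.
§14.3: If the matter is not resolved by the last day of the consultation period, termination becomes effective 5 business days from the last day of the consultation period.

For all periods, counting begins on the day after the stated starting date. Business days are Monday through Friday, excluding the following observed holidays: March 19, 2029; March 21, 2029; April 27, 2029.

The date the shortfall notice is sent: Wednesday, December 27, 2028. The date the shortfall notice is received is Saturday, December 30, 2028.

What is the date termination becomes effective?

May 1, 2029

The last day of the make-up period: 86 calendar days after December 30, 2028 is March 26, 2029.
Adding 28 calendar days to March 26, 2029 gives April 23, 2029, which is the last day of the consultation period.
The date termination becomes effective: counting 5 business days from Monday, April 23, 2029 (Apr 24, Apr 25, Apr 26, Apr 30, May 1, skipping weekends and the listed holiday on Apr 27) reaches Tuesday, May 1, 2029.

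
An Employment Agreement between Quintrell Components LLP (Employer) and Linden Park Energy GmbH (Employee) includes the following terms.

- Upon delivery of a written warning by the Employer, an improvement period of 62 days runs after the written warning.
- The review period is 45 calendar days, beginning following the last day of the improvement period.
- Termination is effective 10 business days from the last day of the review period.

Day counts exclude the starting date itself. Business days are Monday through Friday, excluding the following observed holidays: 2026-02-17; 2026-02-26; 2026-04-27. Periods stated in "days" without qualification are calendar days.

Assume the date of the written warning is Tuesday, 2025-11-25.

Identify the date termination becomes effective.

The last day of the improvement period: 62 calendar days after 2025-11-25 is 2026-01-26.
Adding 45 calendar days to 2026-01-26 gives 2026-03-12, which is the last day of the review period.
From Thursday, 2026-03-12, 10 business days (Mar 13, Mar 16, Mar 17, Mar 18, Mar 19, Mar 20, Mar 23, Mar 24, Mar 25, Mar 26, skipping weekends) brings us to Thursday, 2026-03-26, which is the date termination becomes effective.

2026-03-26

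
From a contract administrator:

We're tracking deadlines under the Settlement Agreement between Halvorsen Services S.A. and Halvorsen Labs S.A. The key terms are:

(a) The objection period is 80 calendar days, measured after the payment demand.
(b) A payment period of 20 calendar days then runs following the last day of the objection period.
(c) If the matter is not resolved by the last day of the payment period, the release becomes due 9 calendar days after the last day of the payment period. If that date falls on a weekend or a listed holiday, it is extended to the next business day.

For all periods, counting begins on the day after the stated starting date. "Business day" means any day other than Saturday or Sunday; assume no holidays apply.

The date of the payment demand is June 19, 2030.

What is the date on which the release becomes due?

The last day of the objection period: 80 calendar days after June 19, 2030 is September 7, 2030.
Adding 20 calendar days to September 7, 2030 gives September 27, 2030, which is the last day of the payment period.
The date on which the release becomes due: 9 calendar days after September 27, 2030 is October 6, 2030. That falls on a Sunday, so it rolls to the next business day, Monday, October 7, 2030.

October 7, 2030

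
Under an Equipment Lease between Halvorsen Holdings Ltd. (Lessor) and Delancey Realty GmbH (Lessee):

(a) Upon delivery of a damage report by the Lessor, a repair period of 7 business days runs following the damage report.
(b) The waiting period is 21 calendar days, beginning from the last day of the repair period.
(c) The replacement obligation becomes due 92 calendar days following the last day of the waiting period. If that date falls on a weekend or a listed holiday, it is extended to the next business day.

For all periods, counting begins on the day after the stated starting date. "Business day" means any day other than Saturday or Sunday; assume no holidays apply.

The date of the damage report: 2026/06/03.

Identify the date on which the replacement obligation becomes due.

2026/10/05

From Wednesday, 2026/06/03, 7 business days (Jun 4, Jun 5, Jun 8, Jun 9, Jun 10, Jun 11, Jun 12, skipping weekends) brings us to Friday, 2026/06/12, which is the last day of the repair period.
The last day of the waiting period: 21 calendar days after 2026/06/12 is 2026/07/03.
The date on which the replacement obligation becomes due: 92 calendar days after 2026/07/03 is 2026/10/03. That falls on a Saturday, so it rolls to the next business day, Monday, 2026/10/05.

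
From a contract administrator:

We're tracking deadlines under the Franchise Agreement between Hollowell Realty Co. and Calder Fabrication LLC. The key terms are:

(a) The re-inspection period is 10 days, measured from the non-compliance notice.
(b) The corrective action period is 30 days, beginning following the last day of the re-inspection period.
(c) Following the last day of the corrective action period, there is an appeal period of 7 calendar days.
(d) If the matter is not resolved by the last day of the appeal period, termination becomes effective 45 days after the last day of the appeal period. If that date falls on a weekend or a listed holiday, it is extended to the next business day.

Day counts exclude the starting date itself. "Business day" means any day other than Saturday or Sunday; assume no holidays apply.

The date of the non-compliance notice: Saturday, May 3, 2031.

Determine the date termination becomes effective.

The last day of the re-inspection period: May 3, 2031 + 10 days = May 13, 2031.
Adding 30 calendar days to May 13, 2031 gives Jun 12, 2031, which is the last day of the corrective action period.
The last day of the appeal period: 7 calendar days after Jun 12, 2031 is Jun 19, 2031.
Adding 45 calendar days to Jun 19, 2031 gives Aug 3, 2031, which is the date termination becomes effective. That falls on a Sunday, so it rolls to the next business day, Monday, Aug 4, 2031.

Aug 4, 2031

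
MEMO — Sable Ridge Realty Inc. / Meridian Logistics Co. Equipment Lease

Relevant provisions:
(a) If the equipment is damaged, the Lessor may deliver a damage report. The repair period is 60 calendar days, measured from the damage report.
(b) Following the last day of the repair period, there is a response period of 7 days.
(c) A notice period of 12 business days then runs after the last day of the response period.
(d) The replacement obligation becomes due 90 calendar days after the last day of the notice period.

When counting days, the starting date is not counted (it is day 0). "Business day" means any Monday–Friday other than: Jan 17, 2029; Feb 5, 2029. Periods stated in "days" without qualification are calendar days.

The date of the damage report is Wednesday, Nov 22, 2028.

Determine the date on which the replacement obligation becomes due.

May 15, 2029

The last day of the repair period: Nov 22, 2028 + 60 days = Jan 21, 2029.
The last day of the response period: Jan 21, 2029 + 7 days = Jan 28, 2029.
The last day of the notice period: counting 12 business days from Sunday, Jan 28, 2029 (Jan 29, Jan 30, Jan 31, Feb 1, …, Feb 12, Feb 13, Feb 14, skipping weekends and the listed holiday on Feb 5) reaches Wednesday, Feb 14, 2029.
Adding 90 calendar days to Feb 14, 2029 gives May 15, 2029, which is the date on which the replacement obligation becomes due.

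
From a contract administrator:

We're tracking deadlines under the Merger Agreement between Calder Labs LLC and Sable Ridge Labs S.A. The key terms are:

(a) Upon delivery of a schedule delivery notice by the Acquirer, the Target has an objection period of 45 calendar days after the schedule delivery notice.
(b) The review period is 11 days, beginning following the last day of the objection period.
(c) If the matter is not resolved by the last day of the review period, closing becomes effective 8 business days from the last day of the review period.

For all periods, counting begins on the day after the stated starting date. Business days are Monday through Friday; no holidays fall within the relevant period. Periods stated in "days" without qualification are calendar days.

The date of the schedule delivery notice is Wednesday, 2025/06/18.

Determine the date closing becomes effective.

2025/08/25

The last day of the objection period: 45 calendar days after 2025/06/18 is 2025/08/02.
Adding 11 calendar days to 2025/08/02 gives 2025/08/13, which is the last day of the review period.
The date closing becomes effective: counting 8 business days from Wednesday, 2025/08/13 (Aug 14, Aug 15, Aug 18, Aug 19, Aug 20, Aug 21, Aug 22, Aug 25, skipping weekends) reaches Monday, 2025/08/25.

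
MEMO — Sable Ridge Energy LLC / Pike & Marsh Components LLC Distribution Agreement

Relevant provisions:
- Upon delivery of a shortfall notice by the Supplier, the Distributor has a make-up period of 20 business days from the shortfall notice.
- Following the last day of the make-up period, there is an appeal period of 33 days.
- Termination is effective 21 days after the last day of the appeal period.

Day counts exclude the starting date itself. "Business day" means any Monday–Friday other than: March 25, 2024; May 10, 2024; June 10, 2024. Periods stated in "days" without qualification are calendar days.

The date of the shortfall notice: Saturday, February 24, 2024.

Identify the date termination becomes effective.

The last day of the make-up period: 20 business days after Saturday, February 24, 2024, skipping weekends — Feb 26, Feb 27, Feb 28, Feb 29, …, Mar 20, Mar 21, Mar 22 — lands on Friday, March 22, 2024.
Adding 33 calendar days to March 22, 2024 gives April 24, 2024, which is the last day of the appeal period.
Adding 21 calendar days to April 24, 2024 gives May 15, 2024, which is the date termination becomes effective.

May 15, 2024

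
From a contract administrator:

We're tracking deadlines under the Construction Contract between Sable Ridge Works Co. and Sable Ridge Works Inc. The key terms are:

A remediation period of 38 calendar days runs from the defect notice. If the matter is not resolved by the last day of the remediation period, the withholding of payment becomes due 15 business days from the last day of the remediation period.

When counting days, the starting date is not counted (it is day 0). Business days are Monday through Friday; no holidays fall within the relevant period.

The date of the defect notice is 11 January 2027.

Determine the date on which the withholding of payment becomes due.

The last day of the remediation period: 38 calendar days after 11 January 2027 is 18 February 2027.
The date on which the withholding of payment becomes due: 15 business days after Thursday, 18 February 2027, skipping weekends — Feb 19, Feb 22, Feb 23, Feb 24, …, Mar 9, Mar 10, Mar 11 — lands on Thursday, 11 March 2027.

11 March 2027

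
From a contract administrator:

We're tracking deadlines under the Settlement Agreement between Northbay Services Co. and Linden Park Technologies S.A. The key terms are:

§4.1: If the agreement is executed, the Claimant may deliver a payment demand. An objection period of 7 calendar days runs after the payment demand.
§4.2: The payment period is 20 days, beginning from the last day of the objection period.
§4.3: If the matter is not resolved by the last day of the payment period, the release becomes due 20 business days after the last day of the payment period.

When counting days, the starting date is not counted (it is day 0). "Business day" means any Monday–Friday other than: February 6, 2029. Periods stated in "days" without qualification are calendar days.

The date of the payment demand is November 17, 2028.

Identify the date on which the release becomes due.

January 11, 2029

The last day of the objection period: 7 calendar days after November 17, 2028 is November 24, 2028.
The last day of the payment period: November 24, 2028 + 20 days = December 14, 2028.
The date on which the release becomes due: 20 business days after Thursday, December 14, 2028, skipping weekends — Dec 15, Dec 18, Dec 19, Dec 20, …, Jan 9, Jan 10, Jan 11 — lands on Thursday, January 11, 2029.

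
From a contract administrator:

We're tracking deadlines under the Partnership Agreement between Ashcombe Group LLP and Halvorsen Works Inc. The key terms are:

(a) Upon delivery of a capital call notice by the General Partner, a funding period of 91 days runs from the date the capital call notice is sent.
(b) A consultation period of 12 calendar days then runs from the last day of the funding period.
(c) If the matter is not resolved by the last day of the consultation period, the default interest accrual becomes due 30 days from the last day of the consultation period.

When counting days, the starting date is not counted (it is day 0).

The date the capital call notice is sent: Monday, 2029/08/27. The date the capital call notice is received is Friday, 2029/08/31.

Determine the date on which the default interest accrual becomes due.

2030/01/07

The last day of the funding period: 91 calendar days after 2029/08/27 is 2029/11/26.
The last day of the consultation period: 2029/11/26 + 12 days = 2029/12/08.
Adding 30 calendar days to 2029/12/08 gives 2030/01/07, which is the date on which the default interest accrual becomes due.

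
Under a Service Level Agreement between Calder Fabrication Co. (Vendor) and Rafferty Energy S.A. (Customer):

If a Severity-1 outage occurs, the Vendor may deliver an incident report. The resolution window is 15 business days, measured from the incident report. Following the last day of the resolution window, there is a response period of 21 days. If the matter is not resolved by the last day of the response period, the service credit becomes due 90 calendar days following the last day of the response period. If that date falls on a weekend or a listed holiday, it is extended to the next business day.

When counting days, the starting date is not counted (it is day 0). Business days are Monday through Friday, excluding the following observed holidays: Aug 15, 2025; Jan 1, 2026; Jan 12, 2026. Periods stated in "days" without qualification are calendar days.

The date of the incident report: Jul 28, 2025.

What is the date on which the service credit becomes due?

Dec 8, 2025

The last day of the resolution window: counting 15 business days from Monday, Jul 28, 2025 (Jul 29, Jul 30, Jul 31, Aug 1, …, Aug 14, Aug 18, Aug 19, skipping weekends and the listed holiday on Aug 15) reaches Tuesday, Aug 19, 2025.
The last day of the response period: Aug 19, 2025 + 21 days = Sep 9, 2025.
The date on which the service credit becomes due: 90 calendar days after Sep 9, 2025 is Dec 8, 2025. Dec 8, 2025 is a Monday and is not a listed holiday, so no roll-forward applies.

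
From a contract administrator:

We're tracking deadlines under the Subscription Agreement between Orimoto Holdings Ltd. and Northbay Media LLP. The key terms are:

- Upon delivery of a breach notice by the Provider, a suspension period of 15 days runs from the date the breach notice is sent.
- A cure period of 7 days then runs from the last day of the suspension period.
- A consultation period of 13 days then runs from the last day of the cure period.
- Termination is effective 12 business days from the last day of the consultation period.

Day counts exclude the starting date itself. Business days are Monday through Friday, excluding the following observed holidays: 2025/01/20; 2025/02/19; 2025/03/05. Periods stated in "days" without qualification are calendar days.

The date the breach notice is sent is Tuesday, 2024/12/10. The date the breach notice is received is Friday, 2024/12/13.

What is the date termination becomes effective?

Adding 15 calendar days to 2024/12/10 gives 2024/12/25, which is the last day of the suspension period.
The last day of the cure period: 7 calendar days after 2024/12/25 is 2025/01/01.
The last day of the consultation period: 13 calendar days after 2025/01/01 is 2025/01/14.
From Tuesday, 2025/01/14, 12 business days (Jan 15, Jan 16, Jan 17, Jan 21, …, Jan 29, Jan 30, Jan 31, skipping weekends and the listed holiday on Jan 20) brings us to Friday, 2025/01/31, which is the date termination becomes effective.

2025/01/31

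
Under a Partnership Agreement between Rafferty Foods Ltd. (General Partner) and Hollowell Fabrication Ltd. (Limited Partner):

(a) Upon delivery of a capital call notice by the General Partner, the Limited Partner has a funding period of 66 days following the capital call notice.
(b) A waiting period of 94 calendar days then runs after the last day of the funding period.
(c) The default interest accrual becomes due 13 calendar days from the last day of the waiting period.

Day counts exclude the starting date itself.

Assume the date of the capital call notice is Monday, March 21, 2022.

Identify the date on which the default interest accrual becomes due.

The last day of the funding period: March 21, 2022 + 66 days = May 26, 2022.
Adding 94 calendar days to May 26, 2022 gives August 28, 2022, which is the last day of the waiting period.
The date on which the default interest accrual becomes due: 13 calendar days after August 28, 2022 is September 10, 2022.

September 10, 2022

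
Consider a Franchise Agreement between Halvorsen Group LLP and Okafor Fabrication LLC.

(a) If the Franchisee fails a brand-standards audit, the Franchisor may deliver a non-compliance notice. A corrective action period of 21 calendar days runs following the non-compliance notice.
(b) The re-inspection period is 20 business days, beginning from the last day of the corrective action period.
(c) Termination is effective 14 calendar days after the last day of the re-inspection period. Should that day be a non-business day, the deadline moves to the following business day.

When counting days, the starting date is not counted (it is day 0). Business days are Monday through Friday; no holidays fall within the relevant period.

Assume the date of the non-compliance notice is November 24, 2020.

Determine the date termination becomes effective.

January 26, 2021

The last day of the corrective action period: 21 calendar days after November 24, 2020 is December 15, 2020.
The last day of the re-inspection period: counting 20 business days from Tuesday, December 15, 2020 (Dec 16, Dec 17, Dec 18, Dec 21, …, Jan 8, Jan 11, Jan 12, skipping weekends) reaches Tuesday, January 12, 2021.
Adding 14 calendar days to January 12, 2021 gives January 26, 2021, which is the date termination becomes effective. January 26, 2021 is a Tuesday, so no roll-forward applies.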